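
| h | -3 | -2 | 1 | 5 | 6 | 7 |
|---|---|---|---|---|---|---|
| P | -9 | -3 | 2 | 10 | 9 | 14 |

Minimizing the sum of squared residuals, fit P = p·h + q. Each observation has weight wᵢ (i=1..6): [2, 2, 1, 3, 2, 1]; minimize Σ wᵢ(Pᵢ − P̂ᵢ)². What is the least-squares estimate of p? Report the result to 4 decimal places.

p = 2.0044

Forming XᵀWX = [[223, 25]; [25, 11]] and XᵀWP = [424, 40]ᵀ gives XᵀWX·[p, q]ᵀ = XᵀWP.
Determinant 223·11 − 25² = 1828.
p = (424·11 − 25·40)/1828 = 916/457; q = (223·40 − 25·424)/1828 = -420/457.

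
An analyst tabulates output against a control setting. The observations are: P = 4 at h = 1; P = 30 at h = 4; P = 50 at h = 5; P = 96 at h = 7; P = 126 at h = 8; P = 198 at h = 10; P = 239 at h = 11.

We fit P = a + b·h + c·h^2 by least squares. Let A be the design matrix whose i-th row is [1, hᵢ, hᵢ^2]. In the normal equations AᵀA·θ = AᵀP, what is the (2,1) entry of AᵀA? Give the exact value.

Row 2 ↔ basis h, column 1 ↔ basis 1, so (AᵀA)_{2,1} = Σᵢ h = (1)·(1) + (4)·(1) + (5)·(1) + (7)·(1) + (8)·(1) + (10)·(1) + (11)·(1) = 46.

46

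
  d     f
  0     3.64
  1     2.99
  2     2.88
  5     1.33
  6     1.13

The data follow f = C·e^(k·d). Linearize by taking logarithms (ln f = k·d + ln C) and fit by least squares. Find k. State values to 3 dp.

k = -0.202

Taking logs, ln f = k·d + ln C, so regress ln f on d.
XᵀX = [[66.0000, 14.0000]; [14.0000, 5]], rhs = [5.3701, 3.8524]ᵀ  (here Σd = 14.0000, Σ(d)² = 66.0000, Σln f = 3.8524, Σd·ln f = 5.3701).
Solving (det = 134.0000): k = -0.20212, ln C = 1.33642.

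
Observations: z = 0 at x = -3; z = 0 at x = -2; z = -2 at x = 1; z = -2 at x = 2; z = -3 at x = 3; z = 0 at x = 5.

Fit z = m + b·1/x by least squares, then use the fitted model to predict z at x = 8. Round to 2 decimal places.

Setting ∂/∂m … = 0 gives: 6·m + (6/5)·b = -7;  (6/5)·m + (793/450)·b = -4.
Determinant 6·(793/450) − (6/5)² = 137/15.
m = ((-7)·(793/450) − (6/5)·(-4))/(137/15) = -3391/4110; b = (6·(-4) − (6/5)·(-7))/(137/15) = -234/137.
At x = 8: ẑ = (-3391/4110)·(1) + (-234/137)·(1/8) = -8537/8220.

ẑ = -1.04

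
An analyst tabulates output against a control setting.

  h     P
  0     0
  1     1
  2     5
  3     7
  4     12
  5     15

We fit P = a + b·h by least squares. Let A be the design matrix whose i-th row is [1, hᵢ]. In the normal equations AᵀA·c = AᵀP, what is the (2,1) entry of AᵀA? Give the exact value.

15

Row 2 ↔ basis h, column 1 ↔ basis 1, so (AᵀA)_{2,1} = Σᵢ h = (0)·(1) + (1)·(1) + (2)·(1) + (3)·(1) + (4)·(1) + (5)·(1) = 15.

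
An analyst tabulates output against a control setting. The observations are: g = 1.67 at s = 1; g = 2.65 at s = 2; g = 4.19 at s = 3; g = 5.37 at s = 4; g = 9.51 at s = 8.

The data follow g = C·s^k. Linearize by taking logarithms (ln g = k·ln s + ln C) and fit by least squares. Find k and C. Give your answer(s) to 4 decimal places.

k = 0.8553, C = 1.6021

With ln gᵢ as the transformed response and ln sᵢ as the regressor:
Σln s = 5.2575, Σ(ln s)² = 7.9333, Σln g = 6.8533, Σln s·ln g = 9.2632.
Normal system: [[7.9333, 5.2575]; [5.2575, 5]]·[k, ln C]ᵀ = [9.2632, 6.8533]ᵀ.
Solving (det = 12.0252): k = 0.85531, ln C = 0.47130, so C = exp(0.47130) = 1.60207.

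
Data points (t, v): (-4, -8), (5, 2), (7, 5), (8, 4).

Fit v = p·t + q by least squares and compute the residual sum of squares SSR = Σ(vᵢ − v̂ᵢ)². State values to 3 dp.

SSR = 2.206

With design matrix A, AᵀA = [[154, 16]; [16, 4]] and Aᵀv = [109, 3]ᵀ.
Δ = 154·4 − 16² = 360.
p = (109·4 − 16·3)/360 = 97/90; q = (154·3 − 16·109)/360 = -641/180.
Residuals: -23/180, 31/180, 61/60, -191/180; SSR = 397/180.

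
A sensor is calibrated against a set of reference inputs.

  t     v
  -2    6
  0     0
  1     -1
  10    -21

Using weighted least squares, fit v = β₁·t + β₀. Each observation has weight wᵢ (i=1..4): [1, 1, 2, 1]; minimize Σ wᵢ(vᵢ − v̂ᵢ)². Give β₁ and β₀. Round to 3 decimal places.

The normal system MᵀWM·[β₁, β₀]ᵀ = MᵀWv is [[106, 10]; [10, 5]]·[β₁, β₀]ᵀ = [-224, -17]ᵀ.
Eliminating β₀: 5·(row 1) − 10·(row 2) gives 430·β₁ = 5·(-224) − 10·(-17) = -950, so β₁ = -95/43.
Then β₀ = ((-17) − 10·(-95/43))/5 = 219/215.

β₁ = -2.209, β₀ = 1.019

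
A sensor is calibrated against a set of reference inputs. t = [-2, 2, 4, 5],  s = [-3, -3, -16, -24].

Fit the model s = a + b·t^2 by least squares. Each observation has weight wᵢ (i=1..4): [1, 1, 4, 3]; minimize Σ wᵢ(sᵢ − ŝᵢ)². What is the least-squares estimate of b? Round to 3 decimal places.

b = -0.997

The normal system AᵀWA·[a, b]ᵀ = AᵀWs is [[9, 147]; [147, 2931]]·[a, b]ᵀ = [-142, -2848]ᵀ.
Determinant 9·2931 − 147² = 4770.
a = ((-142)·2931 − 147·(-2848))/4770 = 409/795; b = (9·(-2848) − 147·(-142))/4770 = -793/795.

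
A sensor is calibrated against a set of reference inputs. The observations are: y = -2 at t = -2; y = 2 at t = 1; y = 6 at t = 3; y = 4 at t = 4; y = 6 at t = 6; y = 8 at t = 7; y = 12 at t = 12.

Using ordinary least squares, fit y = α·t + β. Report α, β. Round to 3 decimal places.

The normal system XᵀX·[α, β]ᵀ = Xᵀy is [[259, 31]; [31, 7]]·[α, β]ᵀ = [276, 36]ᵀ.
Δ = 259·7 − 31² = 852.
α = (276·7 − 31·36)/852 = 68/71; β = (259·36 − 31·276)/852 = 64/71.

α = 0.958, β = 0.901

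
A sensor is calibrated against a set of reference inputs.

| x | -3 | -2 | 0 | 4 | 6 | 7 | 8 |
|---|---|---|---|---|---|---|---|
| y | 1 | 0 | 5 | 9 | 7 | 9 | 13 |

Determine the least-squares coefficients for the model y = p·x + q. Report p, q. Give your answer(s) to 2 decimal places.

Compute the Gram sums: Σx·x = 178, Σx = 20, Σ1 = 7.
And Σx·y = 242, Σy = 44.
AᵀA·[p, q]ᵀ = Aᵀy becomes [[178, 20]; [20, 7]]·[p, q]ᵀ = [242, 44]ᵀ.
Determinant 178·7 − 20² = 846.
p = (242·7 − 20·44)/846 = 407/423; q = (178·44 − 20·242)/846 = 1496/423.

p = 0.96, q = 3.54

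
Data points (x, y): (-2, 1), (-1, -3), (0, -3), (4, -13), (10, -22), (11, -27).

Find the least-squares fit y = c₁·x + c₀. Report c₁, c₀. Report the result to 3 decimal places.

Sums needed: Σx·x = 242, Σx = 22, Σ1 = 6.
Moment sums: Σx·y = -568, Σy = -67.
Normal equations: [[242, 22]; [22, 6]]·[c₁, c₀]ᵀ = [-568, -67]ᵀ.
Eliminating c₀: 6·(row 1) − 22·(row 2) gives 968·c₁ = 6·(-568) − 22·(-67) = -1934, so c₁ = -967/484.
Then c₀ = ((-67) − 22·(-967/484))/6 = -169/44.

c₁ = -1.998, c₀ = -3.841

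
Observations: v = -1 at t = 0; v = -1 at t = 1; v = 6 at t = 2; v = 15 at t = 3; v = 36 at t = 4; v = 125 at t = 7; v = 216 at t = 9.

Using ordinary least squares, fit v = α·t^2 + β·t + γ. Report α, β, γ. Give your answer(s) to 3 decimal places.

α = 3.030, β = -3.192, γ = -0.835

Sums needed: Σt^2·t^2 = 9316, Σt^2·t = 1172, Σt^2 = 160, Σt·t = 160, Σt = 26, Σ1 = 7.
Right-hand side: Σt^2·v = 24355, Σt·v = 3019, Σv = 396.
Solving the 3×3 system (Gaussian elimination) gives α = 3709/1224, β = -3907/1224, γ = -511/612.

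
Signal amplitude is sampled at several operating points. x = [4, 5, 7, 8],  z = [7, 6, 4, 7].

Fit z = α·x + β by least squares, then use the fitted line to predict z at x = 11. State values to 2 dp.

The normal equations are: 154·α + 24·β = 142;  24·α + 4·β = 24.
Δ = 154·4 − 24² = 40.
α = (142·4 − 24·24)/40 = -1/5; β = (154·24 − 24·142)/40 = 36/5.
At x = 11: ẑ = (-1/5)·(11) + (36/5)·(1) = 5.

ẑ = 5.00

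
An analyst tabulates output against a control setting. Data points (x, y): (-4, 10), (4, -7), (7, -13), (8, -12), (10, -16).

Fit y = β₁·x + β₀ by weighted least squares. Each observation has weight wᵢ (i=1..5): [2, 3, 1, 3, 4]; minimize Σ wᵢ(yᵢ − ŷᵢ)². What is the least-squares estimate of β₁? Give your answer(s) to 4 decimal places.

β₁ = -1.8220

Setting ∂/∂β₁ … = 0 gives: 721·β₁ + 75·β₀ = -1183;  75·β₁ + 13·β₀ = -114.
det = 721·13 − 75² = 3748.
β₁ = ((-1183)·13 − 75·(-114))/3748 = -6829/3748; β₀ = (721·(-114) − 75·(-1183))/3748 = 6531/3748.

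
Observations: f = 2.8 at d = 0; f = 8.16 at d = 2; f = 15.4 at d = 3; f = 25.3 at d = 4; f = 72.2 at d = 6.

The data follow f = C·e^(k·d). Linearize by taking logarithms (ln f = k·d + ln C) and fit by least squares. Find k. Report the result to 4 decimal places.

k = 0.5441

Let Y = ln f. Fitting Y = k·d + ln C by least squares:
Σd = 15.0000, Σ(d)² = 65.0000, Σln f = 13.3735, Σd·ln f = 51.0014.
Normal system: [[65.0000, 15.0000]; [15.0000, 5]]·[k, ln C]ᵀ = [51.0014, 13.3735]ᵀ.
Solving (det = 100.0000): k = 0.54405, ln C = 1.04254.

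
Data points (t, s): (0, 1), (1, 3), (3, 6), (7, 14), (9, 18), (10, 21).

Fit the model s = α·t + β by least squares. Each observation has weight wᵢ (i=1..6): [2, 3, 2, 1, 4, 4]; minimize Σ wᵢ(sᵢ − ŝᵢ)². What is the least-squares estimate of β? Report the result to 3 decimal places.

With design matrix X, XᵀWX = [[794, 92]; [92, 16]] and XᵀWs = [1631, 193]ᵀ.
Δ = 794·16 − 92² = 4240.
α = (1631·16 − 92·193)/4240 = 417/212; β = (794·193 − 92·1631)/4240 = 319/424.

β = 0.752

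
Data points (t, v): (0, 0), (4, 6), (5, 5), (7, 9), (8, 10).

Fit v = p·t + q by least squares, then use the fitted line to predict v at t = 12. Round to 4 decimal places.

The normal equations are: 154·p + 24·q = 192;  24·p + 5·q = 30.
(Σt·t = 154, Σt = 24, Σ1 = 5, Σt·v = 192, Σv = 30.)
det = 154·5 − 24² = 194.
p = (192·5 − 24·30)/194 = 120/97; q = (154·30 − 24·192)/194 = 6/97.
At t = 12: v̂ = (120/97)·(12) + (6/97)·(1) = 1446/97.

v̂ = 14.9072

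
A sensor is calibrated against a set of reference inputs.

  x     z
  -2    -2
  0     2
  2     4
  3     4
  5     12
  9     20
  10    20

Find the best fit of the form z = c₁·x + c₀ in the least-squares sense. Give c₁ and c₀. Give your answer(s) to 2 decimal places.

c₁ = 1.96, c₀ = 1.02

From the data, Σx·x = 223, Σx = 27, Σ1 = 7.
Right-hand side: Σx·z = 464, Σz = 60.
So MᵀM·[c₁, c₀]ᵀ = Mᵀz: [[223, 27]; [27, 7]]·[c₁, c₀]ᵀ = [464, 60]ᵀ.
det = 223·7 − 27² = 832.
c₁ = (464·7 − 27·60)/832 = 407/208; c₀ = (223·60 − 27·464)/832 = 213/208.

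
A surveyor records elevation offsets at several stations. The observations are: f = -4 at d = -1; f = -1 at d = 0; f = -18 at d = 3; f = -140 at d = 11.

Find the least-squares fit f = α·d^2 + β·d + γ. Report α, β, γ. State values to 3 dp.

Compute the Gram sums: Σd^2·d^2 = 14723, Σd^2·d = 1357, Σd^2 = 131, Σd·d = 131, Σd = 13, Σ1 = 4.
Moment sums: Σd^2·f = -17106, Σd·f = -1590, Σf = -163.
MᵀM·[α, β, γ]ᵀ = Mᵀf becomes [[14723, 1357, 131]; [1357, 131, 13]; [131, 13, 4]]·[α, β, γ]ᵀ = [-17106, -1590, -163]ᵀ.
Row-reducing yields α = -1901/1956, β = -17101/9780, γ = -2639/815.

α = -0.972, β = -1.749, γ = -3.238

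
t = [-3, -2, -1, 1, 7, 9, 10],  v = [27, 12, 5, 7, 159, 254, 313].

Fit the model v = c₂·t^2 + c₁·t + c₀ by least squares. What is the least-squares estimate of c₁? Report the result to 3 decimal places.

Sums needed: Σt^2·t^2 = 19061, Σt^2·t = 2037, Σt^2 = 245, Σt·t = 245, Σt = 21, Σ1 = 7.
Right-hand side: Σt^2·v = 59968, Σt·v = 6426, Σv = 777.
AᵀA·[c₂, c₁, c₀]ᵀ = Aᵀv becomes [[19061, 2037, 245]; [2037, 245, 21]; [245, 21, 7]]·[c₂, c₁, c₀]ᵀ = [59968, 6426, 777]ᵀ.
Solving the 3×3 system (Gaussian elimination) gives c₂ = 22607/7616, c₁ = 9633/7616, c₀ = 1577/476.

c₁ = 1.265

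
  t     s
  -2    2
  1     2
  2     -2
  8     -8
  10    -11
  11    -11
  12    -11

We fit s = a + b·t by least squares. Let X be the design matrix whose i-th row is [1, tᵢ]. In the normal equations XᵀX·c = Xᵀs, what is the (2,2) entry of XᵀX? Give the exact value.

Row 2 ↔ basis t, column 2 ↔ basis t, so (XᵀX)_{2,2} = Σᵢ (t)·(t) = (-2)·(-2) + (1)·(1) + (2)·(2) + (8)·(8) + (10)·(10) + (11)·(11) + (12)·(12) = 438.

438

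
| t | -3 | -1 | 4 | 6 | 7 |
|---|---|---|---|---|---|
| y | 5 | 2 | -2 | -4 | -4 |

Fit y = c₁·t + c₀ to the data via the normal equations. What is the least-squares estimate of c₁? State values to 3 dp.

Setting ∂/∂c₁ … = 0 gives: 111·c₁ + 13·c₀ = -77;  13·c₁ + 5·c₀ = -3.
(Σt·t = 111, Σt = 13, Σ1 = 5, Σt·y = -77, Σy = -3.)
Eliminating c₀: 5·(row 1) − 13·(row 2) gives 386·c₁ = 5·(-77) − 13·(-3) = -346, so c₁ = -173/193.
Then c₀ = ((-3) − 13·(-173/193))/5 = 334/193.

c₁ = -0.896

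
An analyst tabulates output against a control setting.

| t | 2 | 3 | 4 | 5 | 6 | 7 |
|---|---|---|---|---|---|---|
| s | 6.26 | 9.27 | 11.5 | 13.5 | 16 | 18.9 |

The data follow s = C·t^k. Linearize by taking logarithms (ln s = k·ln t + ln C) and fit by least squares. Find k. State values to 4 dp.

Let Y = ln s. Fitting Y = k·ln t + ln C by least squares:
XᵀX = [[13.1965, 8.5252]; [8.5252, 6]], rhs = [21.9796, 14.8178]ᵀ  (here Σln t = 8.5252, Σ(ln t)² = 13.1965, Σln s = 14.8178, Σln t·ln s = 21.9796).
Solving (det = 6.5005): k = 0.85435, ln C = 1.25571.

k = 0.8544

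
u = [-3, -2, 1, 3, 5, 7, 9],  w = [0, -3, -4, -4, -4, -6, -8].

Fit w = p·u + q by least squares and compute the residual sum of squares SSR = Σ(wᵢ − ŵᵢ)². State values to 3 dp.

Entries of XᵀX: Σu·u = 178, Σu = 20, Σ1 = 7.
Moment sums: Σu·w = -144, Σw = -29.
Eliminating q: 7·(row 1) − 20·(row 2) gives 846·p = 7·(-144) − 20·(-29) = -428, so p = -214/423.
Then q = ((-29) − 20·(-214/423))/7 = -1141/423.
Residuals: 499/423, -556/423, -337/423, 91/423, 173/141, 101/423, -317/423; SSR = 2506/423.

SSR = 5.924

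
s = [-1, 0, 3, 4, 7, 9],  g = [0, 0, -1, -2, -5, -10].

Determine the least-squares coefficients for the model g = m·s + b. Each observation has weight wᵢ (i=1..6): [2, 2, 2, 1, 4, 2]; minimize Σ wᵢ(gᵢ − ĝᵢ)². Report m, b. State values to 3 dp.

m = -0.891, b = 0.317

Forming MᵀWM = [[394, 54]; [54, 13]] and MᵀWg = [-334, -44]ᵀ gives MᵀWM·[m, b]ᵀ = MᵀWg.
Eliminating b: 13·(row 1) − 54·(row 2) gives 2206·m = 13·(-334) − 54·(-44) = -1966, so m = -983/1103.
Then b = ((-44) − 54·(-983/1103))/13 = 350/1103.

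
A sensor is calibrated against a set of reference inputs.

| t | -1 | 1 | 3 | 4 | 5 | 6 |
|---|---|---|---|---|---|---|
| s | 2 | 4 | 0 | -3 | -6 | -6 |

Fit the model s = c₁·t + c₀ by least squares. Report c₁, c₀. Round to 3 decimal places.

Entries of AᵀA: Σt·t = 88, Σt = 18, Σ1 = 6.
For Aᵀs: Σt·s = -76, Σs = -9.
AᵀA·[c₁, c₀]ᵀ = Aᵀs becomes [[88, 18]; [18, 6]]·[c₁, c₀]ᵀ = [-76, -9]ᵀ.
det = 88·6 − 18² = 204.
c₁ = ((-76)·6 − 18·(-9))/204 = -49/34; c₀ = (88·(-9) − 18·(-76))/204 = 48/17.

c₁ = -1.441, c₀ = 2.824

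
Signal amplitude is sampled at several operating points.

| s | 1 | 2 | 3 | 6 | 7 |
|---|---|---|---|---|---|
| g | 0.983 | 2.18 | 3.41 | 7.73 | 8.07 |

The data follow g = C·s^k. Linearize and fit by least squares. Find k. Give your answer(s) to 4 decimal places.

k = 1.1073

Taking logs, ln g = k·ln s + ln C, so regress ln g on ln s.
Σln s = 5.5294, Σ(ln s)² = 8.6844, Σln g = 6.1222, Σln s·ln g = 9.6156.
Equations: 8.6844·k + 5.5294·ln C = 9.6156;  5.5294·k + 5·ln C = 6.1222.
Slope k = (n·Σln s·ln g − Σln s·Σln g)/(n·Σ(ln s)² − (Σln s)²) = (5·9.6156 − 5.5294·6.1222)/12.8473 = 1.10730; ln C = (Σln g − k·Σln s)/n = -0.00012.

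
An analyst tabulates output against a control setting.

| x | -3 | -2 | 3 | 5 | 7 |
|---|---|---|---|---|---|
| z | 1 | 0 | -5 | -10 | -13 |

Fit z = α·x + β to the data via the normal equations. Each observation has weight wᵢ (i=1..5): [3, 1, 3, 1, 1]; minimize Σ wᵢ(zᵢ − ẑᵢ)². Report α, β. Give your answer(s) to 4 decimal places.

α = -1.2914, β = -2.4540

The normal equations are: 132·α + 10·β = -195;  10·α + 9·β = -35.
(Σwᵢ·x·x = 132, Σwᵢ·x = 10, Σwᵢ·1 = 9, Σwᵢ·x·z = -195, Σwᵢ·z = -35.)
Eliminating β: 9·(row 1) − 10·(row 2) gives 1088·α = 9·(-195) − 10·(-35) = -1405, so α = -1405/1088.
Then β = ((-35) − 10·(-1405/1088))/9 = -1335/544.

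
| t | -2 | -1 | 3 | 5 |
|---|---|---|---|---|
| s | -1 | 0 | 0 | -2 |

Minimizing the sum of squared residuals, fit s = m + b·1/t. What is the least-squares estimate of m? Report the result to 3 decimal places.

m = -0.879

From the data, Σ1 = 4, Σ1/t = -29/30, Σ1/t·1/t = 1261/900.
Right-hand side: Σs = -3, Σ1/t·s = 1/10.
Normal equations: [[4, -29/30]; [-29/30, 1261/900]]·[m, b]ᵀ = [-3, 1/10]ᵀ.
Determinant 4·(1261/900) − (-29/30)² = 467/100.
m = ((-3)·(1261/900) − (-29/30)·(1/10))/(467/100) = -1232/1401; b = (4·(1/10) − (-29/30)·(-3))/(467/100) = -250/467.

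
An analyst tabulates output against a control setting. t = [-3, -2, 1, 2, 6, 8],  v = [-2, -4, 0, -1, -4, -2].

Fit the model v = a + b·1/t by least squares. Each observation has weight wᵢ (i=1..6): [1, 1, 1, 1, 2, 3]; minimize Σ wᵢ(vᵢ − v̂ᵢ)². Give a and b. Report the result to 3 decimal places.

a = -2.668, b = 2.189

Entries of XᵀWX: Σwᵢ·1 = 9, Σwᵢ·1/t = 11/8, Σwᵢ·1/t·1/t = 329/192.
Right-hand side: Σwᵢ·v = -21, Σwᵢ·1/t·v = 1/12.
XᵀWX·[a, b]ᵀ = XᵀWv becomes [[9, 11/8]; [11/8, 329/192]]·[a, b]ᵀ = [-21, 1/12]ᵀ.
Eliminating b: (329/192)·(row 1) − (11/8)·(row 2) gives (433/32)·a = (329/192)·(-21) − (11/8)·(1/12) = -6931/192, so a = -6931/2598.
Then b = ((1/12) − (11/8)·(-6931/2598))/(329/192) = 948/433.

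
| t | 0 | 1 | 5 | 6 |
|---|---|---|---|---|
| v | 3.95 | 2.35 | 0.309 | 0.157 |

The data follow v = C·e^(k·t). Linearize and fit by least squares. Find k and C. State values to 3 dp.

k = -0.528, C = 3.995

Linearized form: ln v = k·t + ln C. From the 4 transformed points,
Sums: Σt = 12.0000, Σ(t)² = 62.0000, Σln v = -0.7978, Σt·ln v = -16.1267.
Normal system: [[62.0000, 12.0000]; [12.0000, 4]]·[k, ln C]ᵀ = [-16.1267, -0.7978]ᵀ.
Solving (det = 104.0000): k = -0.52821, ln C = 1.38517, so C = exp(1.38517) = 3.99549.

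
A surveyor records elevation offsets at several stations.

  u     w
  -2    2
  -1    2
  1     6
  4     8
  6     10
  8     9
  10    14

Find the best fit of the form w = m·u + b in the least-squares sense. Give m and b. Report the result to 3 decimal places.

m = 0.913, b = 3.893

Entries of AᵀA: Σu·u = 222, Σu = 26, Σ1 = 7.
Moment sums: Σu·w = 304, Σw = 51.
AᵀA·[m, b]ᵀ = Aᵀw becomes [[222, 26]; [26, 7]]·[m, b]ᵀ = [304, 51]ᵀ.
Eliminating b: 7·(row 1) − 26·(row 2) gives 878·m = 7·304 − 26·51 = 802, so m = 401/439.
Then b = (51 − 26·(401/439))/7 = 1709/439.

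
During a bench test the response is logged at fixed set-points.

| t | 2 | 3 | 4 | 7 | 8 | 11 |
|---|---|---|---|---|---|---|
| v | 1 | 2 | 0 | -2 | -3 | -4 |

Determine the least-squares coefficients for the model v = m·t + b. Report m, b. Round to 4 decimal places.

Forming MᵀM = [[263, 35]; [35, 6]] and Mᵀv = [-74, -6]ᵀ gives MᵀM·[m, b]ᵀ = Mᵀv.
Eliminating b: 6·(row 1) − 35·(row 2) gives 353·m = 6·(-74) − 35·(-6) = -234, so m = -234/353.
Then b = ((-6) − 35·(-234/353))/6 = 1012/353.

m = -0.6629, b = 2.8669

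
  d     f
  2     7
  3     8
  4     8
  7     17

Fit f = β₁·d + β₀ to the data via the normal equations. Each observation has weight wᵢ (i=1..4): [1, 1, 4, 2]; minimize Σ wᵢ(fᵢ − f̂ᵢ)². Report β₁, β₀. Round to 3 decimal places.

From the data, Σwᵢ·d·d = 175, Σwᵢ·d = 35, Σwᵢ·1 = 8.
For MᵀWf: Σwᵢ·d·f = 404, Σwᵢ·f = 81.
Normal equations: [[175, 35]; [35, 8]]·[β₁, β₀]ᵀ = [404, 81]ᵀ.
Δ = 175·8 − 35² = 175.
β₁ = (404·8 − 35·81)/175 = 397/175; β₀ = (175·81 − 35·404)/175 = 1/5.

β₁ = 2.269, β₀ = 0.200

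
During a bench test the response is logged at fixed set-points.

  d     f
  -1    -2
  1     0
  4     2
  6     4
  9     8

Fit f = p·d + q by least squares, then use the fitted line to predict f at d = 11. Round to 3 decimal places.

f̂ = 9.325

The normal equations are: 135·p + 19·q = 106;  19·p + 5·q = 12.
(Σd·d = 135, Σd = 19, Σ1 = 5, Σd·f = 106, Σf = 12.)
det = 135·5 − 19² = 314.
p = (106·5 − 19·12)/314 = 151/157; q = (135·12 − 19·106)/314 = -197/157.
At d = 11: f̂ = (151/157)·(11) + (-197/157)·(1) = 1464/157.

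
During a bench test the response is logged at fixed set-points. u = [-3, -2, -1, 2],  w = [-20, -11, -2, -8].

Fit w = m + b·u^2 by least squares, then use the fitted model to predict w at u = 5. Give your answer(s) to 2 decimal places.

Forming XᵀX = [[4, 18]; [18, 114]] and Xᵀw = [-41, -258]ᵀ gives XᵀX·[m, b]ᵀ = Xᵀw.
Eliminating b: 114·(row 1) − 18·(row 2) gives 132·m = 114·(-41) − 18·(-258) = -30, so m = -5/22.
Then b = ((-258) − 18·(-5/22))/114 = -49/22.
At u = 5: ŵ = (-5/22)·(1) + (-49/22)·(25) = -615/11.

ŵ = -55.91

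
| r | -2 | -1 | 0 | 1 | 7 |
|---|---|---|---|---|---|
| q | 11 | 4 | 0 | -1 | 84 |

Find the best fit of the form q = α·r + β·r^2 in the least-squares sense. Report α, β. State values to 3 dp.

From the data, Σr·r = 55, Σr·r^2 = 335, Σr^2·r^2 = 2419.
Right-hand side: Σr·q = 561, Σr^2·q = 4163.
AᵀA·[α, β]ᵀ = Aᵀq becomes [[55, 335]; [335, 2419]]·[α, β]ᵀ = [561, 4163]ᵀ.
Determinant 55·2419 − 335² = 20820.
α = (561·2419 − 335·4163)/20820 = -18773/10410; β = (55·4163 − 335·561)/20820 = 4103/2082.

α = -1.803, β = 1.971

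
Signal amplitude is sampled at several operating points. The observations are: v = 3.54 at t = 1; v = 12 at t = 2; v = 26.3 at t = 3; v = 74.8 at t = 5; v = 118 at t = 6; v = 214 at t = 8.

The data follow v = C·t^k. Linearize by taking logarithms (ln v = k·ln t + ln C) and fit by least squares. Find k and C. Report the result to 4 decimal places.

Linearized form: ln v = k·ln t + ln C. From the 6 transformed points,
AᵀA = [[11.8122, 7.2724]; [7.2724, 6]], rhs = [31.9650, 21.4701]ᵀ  (here Σln t = 7.2724, Σ(ln t)² = 11.8122, Σln v = 21.4701, Σln t·ln v = 31.9650).
Slope k = (n·Σln t·ln v − Σln t·Σln v)/(n·Σ(ln t)² − (Σln t)²) = (6·31.9650 − 7.2724·21.4701)/17.9853 = 1.98223; ln C = (Σln v − k·Σln t)/n = 1.17575, so C = exp(1.17575) = 3.24058.

k = 1.9822, C = 3.2406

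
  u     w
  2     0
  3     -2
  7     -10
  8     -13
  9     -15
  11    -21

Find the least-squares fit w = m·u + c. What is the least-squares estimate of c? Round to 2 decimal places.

The normal system XᵀX·[m, c]ᵀ = Xᵀw is [[328, 40]; [40, 6]]·[m, c]ᵀ = [-546, -61]ᵀ.
det = 328·6 − 40² = 368.
m = ((-546)·6 − 40·(-61))/368 = -209/92; c = (328·(-61) − 40·(-546))/368 = 229/46.

c = 4.98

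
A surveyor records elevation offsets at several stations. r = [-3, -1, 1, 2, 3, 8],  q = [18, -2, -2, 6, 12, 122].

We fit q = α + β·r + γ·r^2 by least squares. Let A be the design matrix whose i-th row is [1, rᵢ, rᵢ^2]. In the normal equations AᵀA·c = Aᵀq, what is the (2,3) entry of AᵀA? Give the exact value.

Row 2 ↔ basis r, column 3 ↔ basis r^2, so (AᵀA)_{2,3} = Σᵢ (r)·(r^2) = (-3)·(9) + (-1)·(1) + (1)·(1) + (2)·(4) + (3)·(9) + (8)·(64) = 520.

520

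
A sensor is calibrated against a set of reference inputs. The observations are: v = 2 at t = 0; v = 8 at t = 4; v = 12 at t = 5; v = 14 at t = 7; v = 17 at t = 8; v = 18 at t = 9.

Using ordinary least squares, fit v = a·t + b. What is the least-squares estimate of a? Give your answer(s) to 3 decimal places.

a = 1.822

With design matrix A, AᵀA = [[235, 33]; [33, 6]] and Aᵀv = [488, 71]ᵀ.
Δ = 235·6 − 33² = 321.
a = (488·6 − 33·71)/321 = 195/107; b = (235·71 − 33·488)/321 = 581/321.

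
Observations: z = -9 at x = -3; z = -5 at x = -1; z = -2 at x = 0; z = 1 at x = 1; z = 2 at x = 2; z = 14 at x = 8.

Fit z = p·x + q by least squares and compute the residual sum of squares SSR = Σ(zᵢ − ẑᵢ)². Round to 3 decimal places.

SSR = 2.296

Forming MᵀM = [[79, 7]; [7, 6]] and Mᵀz = [149, 1]ᵀ gives MᵀM·[p, q]ᵀ = Mᵀz.
Eliminating q: 6·(row 1) − 7·(row 2) gives 425·p = 6·149 − 7·1 = 887, so p = 887/425.
Then q = (1 − 7·(887/425))/6 = -964/425.
Residuals: -8/17, -274/425, 114/425, 502/425, 8/85, -182/425; SSR = 976/425.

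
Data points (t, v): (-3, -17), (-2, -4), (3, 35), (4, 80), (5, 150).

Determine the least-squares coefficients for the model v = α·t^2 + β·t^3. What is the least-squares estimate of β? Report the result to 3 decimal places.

β = 0.990

The normal system XᵀX·[α, β]ᵀ = Xᵀv is [[1059, 4117]; [4117, 21243]]·[α, β]ᵀ = [5176, 25306]ᵀ.
det = 1059·21243 − 4117² = 5546648.
α = (5176·21243 − 4117·25306)/5546648 = 2884483/2773324; β = (1059·25306 − 4117·5176)/5546648 = 2744731/2773324.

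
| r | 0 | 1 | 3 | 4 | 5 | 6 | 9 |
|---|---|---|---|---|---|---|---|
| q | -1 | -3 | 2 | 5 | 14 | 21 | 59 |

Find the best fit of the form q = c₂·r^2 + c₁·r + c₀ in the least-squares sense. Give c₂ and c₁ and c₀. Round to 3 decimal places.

Sums needed: Σr^2·r^2 = 8820, Σr^2·r = 1162, Σr^2 = 168, Σr·r = 168, Σr = 28, Σ1 = 7.
Moment sums: Σr^2·q = 5980, Σr·q = 750, Σq = 97.
Normal equations: [[8820, 1162, 168]; [1162, 168, 28]; [168, 28, 7]]·[c₂, c₁, c₀]ᵀ = [5980, 750, 97]ᵀ.
Inverting the 3×3 Gram matrix, [c₂, c₁, c₀]ᵀ = [969/1001, -2008/1001, -123/91]ᵀ.

c₂ = 0.968, c₁ = -2.006, c₀ = -1.352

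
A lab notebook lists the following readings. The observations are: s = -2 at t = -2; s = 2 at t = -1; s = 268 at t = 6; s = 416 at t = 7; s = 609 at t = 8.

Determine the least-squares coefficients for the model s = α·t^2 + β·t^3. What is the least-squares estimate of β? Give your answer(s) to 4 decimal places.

Normal-equation sums: Σt^2·t^2 = 7810, Σt^2·t^3 = 57318, Σt^3·t^3 = 426514.
For Xᵀs: Σt^2·s = 69002, Σt^3·s = 512398.
Eliminating β: 426514·(row 1) − 57318·(row 2) gives 45721216·α = 426514·69002 − 57318·512398 = 60690464, so α = 1896577/1428788.
Then β = (512398 − 57318·(1896577/1428788))/426514 = 1461617/1428788.

β = 1.0230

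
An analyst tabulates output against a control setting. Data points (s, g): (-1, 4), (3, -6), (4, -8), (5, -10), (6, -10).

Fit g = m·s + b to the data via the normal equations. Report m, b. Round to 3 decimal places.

m = -2.123, b = 1.219

The normal equations are: 87·m + 17·b = -164;  17·m + 5·b = -30.
Determinant 87·5 − 17² = 146.
m = ((-164)·5 − 17·(-30))/146 = -155/73; b = (87·(-30) − 17·(-164))/146 = 89/73.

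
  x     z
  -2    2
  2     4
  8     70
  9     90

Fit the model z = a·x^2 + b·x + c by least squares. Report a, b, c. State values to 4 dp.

a = 1.0756, b = 0.4095, c = -1.3835

The normal system MᵀM·[a, b, c]ᵀ = Mᵀz is [[10689, 1241, 153]; [1241, 153, 17]; [153, 17, 4]]·[a, b, c]ᵀ = [11794, 1374, 166]ᵀ.
Solving the 3×3 system (Gaussian elimination) gives a = 2631/2446, b = 17029/41582, c = -1692/1223.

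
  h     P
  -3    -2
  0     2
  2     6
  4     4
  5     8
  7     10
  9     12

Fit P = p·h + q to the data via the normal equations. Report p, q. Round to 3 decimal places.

Sums needed: Σh·h = 184, Σh = 24, Σ1 = 7.
And Σh·P = 252, ΣP = 40.
So MᵀM·[p, q]ᵀ = MᵀP: [[184, 24]; [24, 7]]·[p, q]ᵀ = [252, 40]ᵀ.
Eliminating q: 7·(row 1) − 24·(row 2) gives 712·p = 7·252 − 24·40 = 804, so p = 201/178.
Then q = (40 − 24·(201/178))/7 = 164/89.

p = 1.129, q = 1.843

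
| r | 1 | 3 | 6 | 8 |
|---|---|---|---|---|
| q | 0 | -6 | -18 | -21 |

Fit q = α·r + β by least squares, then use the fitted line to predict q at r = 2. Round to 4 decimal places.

q̂ = -3.3621

With design matrix X, XᵀX = [[110, 18]; [18, 4]] and Xᵀq = [-294, -45]ᵀ.
Determinant 110·4 − 18² = 116.
α = ((-294)·4 − 18·(-45))/116 = -183/58; β = (110·(-45) − 18·(-294))/116 = 171/58.
At r = 2: q̂ = (-183/58)·(2) + (171/58)·(1) = -195/58.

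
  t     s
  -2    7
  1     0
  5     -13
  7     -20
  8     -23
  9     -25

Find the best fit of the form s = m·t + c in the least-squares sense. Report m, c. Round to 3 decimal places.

m = -3.029, c = 1.800

Compute the Gram sums: Σt·t = 224, Σt = 28, Σ1 = 6.
And Σt·s = -628, Σs = -74.
det = 224·6 − 28² = 560.
m = ((-628)·6 − 28·(-74))/560 = -106/35; c = (224·(-74) − 28·(-628))/560 = 9/5.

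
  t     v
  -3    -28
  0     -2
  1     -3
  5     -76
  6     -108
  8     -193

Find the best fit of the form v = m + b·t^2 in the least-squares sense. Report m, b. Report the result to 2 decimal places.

Setting ∂/∂m … = 0 gives: 6·m + 135·b = -410;  135·m + 6099·b = -18395.
det = 6·6099 − 135² = 18369.
m = ((-410)·6099 − 135·(-18395))/18369 = -5755/6123; b = (6·(-18395) − 135·(-410))/18369 = -18340/6123.

m = -0.94, b = -3.00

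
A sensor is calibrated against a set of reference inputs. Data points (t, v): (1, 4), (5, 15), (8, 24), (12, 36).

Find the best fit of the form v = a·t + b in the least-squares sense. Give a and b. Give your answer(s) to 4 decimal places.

a = 2.9154, b = 0.8000

Normal-equation sums: Σt·t = 234, Σt = 26, Σ1 = 4.
For Xᵀv: Σt·v = 703, Σv = 79.
Determinant 234·4 − 26² = 260.
a = (703·4 − 26·79)/260 = 379/130; b = (234·79 − 26·703)/260 = 4/5.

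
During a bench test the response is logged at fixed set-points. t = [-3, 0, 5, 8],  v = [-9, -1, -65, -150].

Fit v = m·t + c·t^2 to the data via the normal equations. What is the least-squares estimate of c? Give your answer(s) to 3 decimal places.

c = -1.972

Normal-equation sums: Σt·t = 98, Σt·t^2 = 610, Σt^2·t^2 = 4802.
For Mᵀv: Σt·v = -1498, Σt^2·v = -11306.
Normal equations: [[98, 610]; [610, 4802]]·[m, c]ᵀ = [-1498, -11306]ᵀ.
Determinant 98·4802 − 610² = 98496.
m = ((-1498)·4802 − 610·(-11306))/98496 = -3091/1026; c = (98·(-11306) − 610·(-1498))/98496 = -2023/1026.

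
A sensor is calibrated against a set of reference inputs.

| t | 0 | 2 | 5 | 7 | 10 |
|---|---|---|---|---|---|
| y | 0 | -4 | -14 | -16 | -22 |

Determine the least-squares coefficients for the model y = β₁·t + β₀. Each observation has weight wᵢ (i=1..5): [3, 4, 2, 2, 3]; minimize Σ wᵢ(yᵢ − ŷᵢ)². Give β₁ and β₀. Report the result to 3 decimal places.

Forming XᵀWX = [[464, 62]; [62, 14]] and XᵀWy = [-1056, -142]ᵀ gives XᵀWX·[β₁, β₀]ᵀ = XᵀWy.
Determinant 464·14 − 62² = 2652.
β₁ = ((-1056)·14 − 62·(-142))/2652 = -115/51; β₀ = (464·(-142) − 62·(-1056))/2652 = -8/51.

β₁ = -2.255, β₀ = -0.157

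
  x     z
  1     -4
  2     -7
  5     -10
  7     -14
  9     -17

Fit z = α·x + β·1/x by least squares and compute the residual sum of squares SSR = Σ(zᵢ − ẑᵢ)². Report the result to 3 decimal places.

SSR = 3.966

From the data, Σx·x = 160, Σx·1/x = 5, Σ1/x·1/x = 525001/396900.
And Σx·z = -319, Σ1/x·z = -241/18.
det = 160·(525001/396900) − 5² = 3703883/19845.
α = ((-319)·(525001/396900) − 5·(-241/18))/(3703883/19845) = -140905069/74077660; β = (160·(-241/18) − 5·(-319))/(3703883/19845) = -10859625/3703883.
Residuals: 61786929/74077660, -32034308/18519415, 1437449/14815532, -19724257/74077660, 32957901/74077660; SSR = 293795739/74077660.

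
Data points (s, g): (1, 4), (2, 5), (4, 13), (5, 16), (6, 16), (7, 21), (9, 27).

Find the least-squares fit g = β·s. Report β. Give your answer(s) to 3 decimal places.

Compute the Gram sums: Σs·s = 212.
Right-hand side: Σs·g = 632.
So XᵀX·[β]ᵀ = Xᵀg: [[212]]·[β]ᵀ = [632]ᵀ.
β = 632/212 = 2.98113.

β = 2.981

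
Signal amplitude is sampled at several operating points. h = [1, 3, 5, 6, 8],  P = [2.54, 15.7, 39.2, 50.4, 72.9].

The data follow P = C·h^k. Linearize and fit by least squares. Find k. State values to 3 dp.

With ln Pᵢ as the transformed response and ln hᵢ as the regressor:
XᵀX = [[11.3317, 6.5793]; [6.5793, 5]], rhs = [24.8723, 15.5636]ᵀ  (here Σln h = 6.5793, Σ(ln h)² = 11.3317, Σln P = 15.5636, Σln h·ln P = 24.8723).
Δ = 11.3317·5 − (6.5793)² = 13.3720; k = (24.8723·5 − 6.5793·15.5636)/13.3720 = 1.64259, ln C = (11.3317·15.5636 − 6.5793·24.8723)/13.3720 = 0.95131.

k = 1.643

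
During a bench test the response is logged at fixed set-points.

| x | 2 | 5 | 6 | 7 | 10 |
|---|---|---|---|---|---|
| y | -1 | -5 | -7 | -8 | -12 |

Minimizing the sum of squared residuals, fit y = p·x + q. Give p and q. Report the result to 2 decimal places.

p = -1.38, q = 1.69

Setting ∂/∂p … = 0 gives: 214·p + 30·q = -245;  30·p + 5·q = -33.
Δ = 214·5 − 30² = 170.
p = ((-245)·5 − 30·(-33))/170 = -47/34; q = (214·(-33) − 30·(-245))/170 = 144/85.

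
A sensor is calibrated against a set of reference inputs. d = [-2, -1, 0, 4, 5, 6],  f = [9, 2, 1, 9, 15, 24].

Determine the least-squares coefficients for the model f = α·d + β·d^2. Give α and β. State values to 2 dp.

α = -2.04, β = 1.02

Compute the Gram sums: Σd·d = 82, Σd·d^2 = 396, Σd^2·d^2 = 2194.
And Σd·f = 235, Σd^2·f = 1421.
So MᵀM·[α, β]ᵀ = Mᵀf: [[82, 396]; [396, 2194]]·[α, β]ᵀ = [235, 1421]ᵀ.
Determinant 82·2194 − 396² = 23092.
α = (235·2194 − 396·1421)/23092 = -23563/11546; β = (82·1421 − 396·235)/23092 = 11731/11546.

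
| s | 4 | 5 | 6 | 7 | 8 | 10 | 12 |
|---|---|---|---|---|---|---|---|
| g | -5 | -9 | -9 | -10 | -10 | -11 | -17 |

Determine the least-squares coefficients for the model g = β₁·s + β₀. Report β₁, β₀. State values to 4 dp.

The normal system MᵀM·[β₁, β₀]ᵀ = Mᵀg is [[434, 52]; [52, 7]]·[β₁, β₀]ᵀ = [-583, -71]ᵀ.
Δ = 434·7 − 52² = 334.
β₁ = ((-583)·7 − 52·(-71))/334 = -389/334; β₀ = (434·(-71) − 52·(-583))/334 = -249/167.

β₁ = -1.1647, β₀ = -1.4910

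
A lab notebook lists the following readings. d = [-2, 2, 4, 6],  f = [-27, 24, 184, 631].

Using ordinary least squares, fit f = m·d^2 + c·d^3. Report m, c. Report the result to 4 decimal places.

Compute the Gram sums: Σd^2·d^2 = 1584, Σd^2·d^3 = 8800, Σd^3·d^3 = 50880.
Right-hand side: Σd^2·f = 25648, Σd^3·f = 148480.
det = 1584·50880 − 8800² = 3153920.
m = (25648·50880 − 8800·148480)/3153920 = -323/616; c = (1584·148480 − 8800·25648)/3153920 = 337/112.

m = -0.5244, c = 3.0089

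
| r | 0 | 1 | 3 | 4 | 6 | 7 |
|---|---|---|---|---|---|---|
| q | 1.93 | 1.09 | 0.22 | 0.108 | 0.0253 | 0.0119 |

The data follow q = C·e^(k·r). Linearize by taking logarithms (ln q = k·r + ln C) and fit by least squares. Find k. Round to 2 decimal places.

k = -0.74

Linearized form: ln q = k·r + ln C. From the 6 transformed points,
AᵀA = [[111.0000, 21.0000]; [21.0000, 6]], rhs = [-66.4389, -11.1042]ᵀ  (here Σr = 21.0000, Σ(r)² = 111.0000, Σln q = -11.1042, Σr·ln q = -66.4389).
Solving (det = 225.0000): k = -0.73531, ln C = 0.72288.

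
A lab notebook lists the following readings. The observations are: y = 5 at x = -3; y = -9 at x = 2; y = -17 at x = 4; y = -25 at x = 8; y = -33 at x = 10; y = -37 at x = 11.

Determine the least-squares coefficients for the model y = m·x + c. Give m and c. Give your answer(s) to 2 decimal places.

The normal equations are: 314·m + 32·c = -1038;  32·m + 6·c = -116.
Determinant 314·6 − 32² = 860.
m = ((-1038)·6 − 32·(-116))/860 = -629/215; c = (314·(-116) − 32·(-1038))/860 = -802/215.

m = -2.93, c = -3.73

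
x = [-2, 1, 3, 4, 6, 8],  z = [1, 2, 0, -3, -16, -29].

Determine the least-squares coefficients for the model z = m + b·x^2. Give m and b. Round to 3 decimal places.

The normal equations are: 6·m + 130·b = -45;  130·m + 5746·b = -2474.
Δ = 6·5746 − 130² = 17576.
m = ((-45)·5746 − 130·(-2474))/17576 = 2425/676; b = (6·(-2474) − 130·(-45))/17576 = -4497/8788.

m = 3.587, b = -0.512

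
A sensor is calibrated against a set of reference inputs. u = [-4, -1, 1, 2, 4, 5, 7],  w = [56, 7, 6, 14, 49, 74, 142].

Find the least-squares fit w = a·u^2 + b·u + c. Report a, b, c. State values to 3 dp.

a = 2.964, b = -0.952, c = 4.190

With design matrix M, MᵀM = [[3556, 476, 112]; [476, 112, 14]; [112, 14, 7]] and Mᵀw = [10557, 1363, 348]ᵀ.
Row-reducing yields a = 83/28, b = -20/21, c = 88/21.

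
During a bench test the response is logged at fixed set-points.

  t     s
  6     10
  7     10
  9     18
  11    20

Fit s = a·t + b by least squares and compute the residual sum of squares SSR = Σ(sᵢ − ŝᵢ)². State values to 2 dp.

SSR = 6.92

The normal equations are: 287·a + 33·b = 512;  33·a + 4·b = 58.
(Σt·t = 287, Σt = 33, Σ1 = 4, Σt·s = 512, Σs = 58.)
Δ = 287·4 − 33² = 59.
a = (512·4 − 33·58)/59 = 134/59; b = (287·58 − 33·512)/59 = -250/59.
Residuals: 36/59, -98/59, 106/59, -44/59; SSR = 408/59.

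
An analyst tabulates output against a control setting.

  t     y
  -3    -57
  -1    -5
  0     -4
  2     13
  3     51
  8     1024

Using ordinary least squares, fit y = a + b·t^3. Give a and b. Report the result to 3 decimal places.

a = -3.206, b = 2.006

Normal-equation sums: Σ1 = 6, Σt^3 = 519, Σt^3·t^3 = 263667.
Right-hand side: Σy = 1022, Σt^3·y = 527313.
So AᵀA·[a, b]ᵀ = Aᵀy: [[6, 519]; [519, 263667]]·[a, b]ᵀ = [1022, 527313]ᵀ.
Determinant 6·263667 − 519² = 1312641.
a = (1022·263667 − 519·527313)/1312641 = -1402591/437547; b = (6·527313 − 519·1022)/1312641 = 877820/437547.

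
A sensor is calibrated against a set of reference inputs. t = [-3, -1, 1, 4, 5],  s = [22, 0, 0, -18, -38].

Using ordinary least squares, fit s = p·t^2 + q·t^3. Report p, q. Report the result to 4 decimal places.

p = 0.9203, q = -0.4934

Setting ∂/∂p … = 0 gives: 964·p + 3906·q = -1040;  3906·p + 20452·q = -6496.
Determinant 964·20452 − 3906² = 4458892.
p = ((-1040)·20452 − 3906·(-6496))/4458892 = 1025824/1114723; q = (964·(-6496) − 3906·(-1040))/4458892 = -549976/1114723.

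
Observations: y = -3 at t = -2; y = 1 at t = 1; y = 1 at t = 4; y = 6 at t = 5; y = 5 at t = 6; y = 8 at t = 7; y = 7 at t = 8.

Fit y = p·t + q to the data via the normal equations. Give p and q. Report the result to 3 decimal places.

Setting ∂/∂p … = 0 gives: 195·p + 29·q = 183;  29·p + 7·q = 25.
(Σt·t = 195, Σt = 29, Σ1 = 7, Σt·y = 183, Σy = 25.)
Eliminating q: 7·(row 1) − 29·(row 2) gives 524·p = 7·183 − 29·25 = 556, so p = 139/131.
Then q = (25 − 29·(139/131))/7 = -108/131.

p = 1.061, q = -0.824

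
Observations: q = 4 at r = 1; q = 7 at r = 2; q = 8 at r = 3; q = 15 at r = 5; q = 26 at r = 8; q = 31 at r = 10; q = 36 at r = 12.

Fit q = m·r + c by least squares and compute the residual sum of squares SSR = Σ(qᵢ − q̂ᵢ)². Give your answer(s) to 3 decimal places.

SSR = 5.652

Sums needed: Σr·r = 347, Σr = 41, Σ1 = 7.
Right-hand side: Σr·q = 1067, Σq = 127.
Eliminating c: 7·(row 1) − 41·(row 2) gives 748·m = 7·1067 − 41·127 = 2262, so m = 1131/374.
Then c = (127 − 41·(1131/374))/7 = 161/374.
Residuals: 6/11, 195/374, -281/187, -103/187, 515/374, 123/374, -269/374; SSR = 1057/187.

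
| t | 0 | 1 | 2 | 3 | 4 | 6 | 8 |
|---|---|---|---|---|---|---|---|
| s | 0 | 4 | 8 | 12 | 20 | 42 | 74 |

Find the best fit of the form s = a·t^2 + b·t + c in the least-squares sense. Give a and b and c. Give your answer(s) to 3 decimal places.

From the data, Σt^2·t^2 = 5746, Σt^2·t = 828, Σt^2 = 130, Σt·t = 130, Σt = 24, Σ1 = 7.
And Σt^2·s = 6712, Σt·s = 980, Σs = 160.
MᵀM·[a, b, c]ᵀ = Mᵀs becomes [[5746, 828, 130]; [828, 130, 24]; [130, 24, 7]]·[a, b, c]ᵀ = [6712, 980, 160]ᵀ.
Inverting the 3×3 Gram matrix, [a, b, c]ᵀ = [7904/7483, 4334/7483, 9392/7483]ᵀ.

a = 1.056, b = 0.579, c = 1.255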